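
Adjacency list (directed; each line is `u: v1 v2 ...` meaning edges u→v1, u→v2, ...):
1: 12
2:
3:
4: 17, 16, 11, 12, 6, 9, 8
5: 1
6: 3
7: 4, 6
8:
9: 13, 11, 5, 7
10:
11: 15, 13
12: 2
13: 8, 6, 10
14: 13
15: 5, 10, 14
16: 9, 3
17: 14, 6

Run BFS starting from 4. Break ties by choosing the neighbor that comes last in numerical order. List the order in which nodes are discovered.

4 17 16 12 11 9 8 6 14 3 2 15 13 7 5 10 1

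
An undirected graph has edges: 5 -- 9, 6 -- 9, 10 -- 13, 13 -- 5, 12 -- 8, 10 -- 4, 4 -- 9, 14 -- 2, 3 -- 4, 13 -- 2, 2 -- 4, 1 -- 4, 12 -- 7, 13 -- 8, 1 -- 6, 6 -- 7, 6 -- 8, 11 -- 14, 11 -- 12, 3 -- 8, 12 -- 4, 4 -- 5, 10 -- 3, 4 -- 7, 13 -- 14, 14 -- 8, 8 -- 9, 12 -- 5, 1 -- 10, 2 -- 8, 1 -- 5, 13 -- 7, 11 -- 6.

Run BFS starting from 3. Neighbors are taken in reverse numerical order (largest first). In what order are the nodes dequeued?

3 10 8 4 13 1 14 12 9 6 2 7 5 11

Visit 3; enqueue 10, 8, 4 → queue [10, 8, 4]
Visit 10; enqueue 13, 1 → queue [8, 4, 13, 1]
Visit 8; enqueue 14, 12, 9, 6, 2 → queue [4, 13, 1, 14, 12, 9, 6, 2]
Visit 4; enqueue 7, 5 → queue [13, 1, 14, 12, 9, 6, 2, 7, 5]
Visit 13 → queue [1, 14, 12, 9, 6, 2, 7, 5]
Visit 1 → queue [14, 12, 9, 6, 2, 7, 5]
Visit 14; enqueue 11 → queue [12, 9, 6, 2, 7, 5, 11]
Visit 12 → queue [9, 6, 2, 7, 5, 11]
Visit 9 → queue [6, 2, 7, 5, 11]
Visit 6 → queue [2, 7, 5, 11]
Visit 2 → queue [7, 5, 11]
Visit 7 → queue [5, 11]
Visit 5 → queue [11]
Visit 11 → queue []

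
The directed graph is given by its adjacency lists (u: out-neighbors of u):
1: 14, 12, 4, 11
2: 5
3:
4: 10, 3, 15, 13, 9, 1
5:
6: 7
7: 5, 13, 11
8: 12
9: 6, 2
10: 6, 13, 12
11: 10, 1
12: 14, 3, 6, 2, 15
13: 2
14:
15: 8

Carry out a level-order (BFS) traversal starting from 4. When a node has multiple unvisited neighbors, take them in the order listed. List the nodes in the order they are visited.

4, 10, 3, 15, 13, 9, 1, 6, 12, 8, 2, 14, 11, 7, 5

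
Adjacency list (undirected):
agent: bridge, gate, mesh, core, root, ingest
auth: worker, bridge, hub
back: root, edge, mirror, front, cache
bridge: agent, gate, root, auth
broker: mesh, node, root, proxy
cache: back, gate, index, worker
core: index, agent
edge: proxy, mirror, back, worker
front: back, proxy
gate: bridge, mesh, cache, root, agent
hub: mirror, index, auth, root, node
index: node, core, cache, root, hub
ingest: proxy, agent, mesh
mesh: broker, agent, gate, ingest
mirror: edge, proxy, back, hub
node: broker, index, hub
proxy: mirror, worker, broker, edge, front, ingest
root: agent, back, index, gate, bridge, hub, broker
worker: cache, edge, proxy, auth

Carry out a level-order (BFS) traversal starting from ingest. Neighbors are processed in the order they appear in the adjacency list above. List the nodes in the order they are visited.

ingest -> proxy -> agent -> mesh -> mirror -> worker -> broker -> edge -> front -> bridge -> gate -> core -> root -> back -> hub -> cache -> auth -> node -> index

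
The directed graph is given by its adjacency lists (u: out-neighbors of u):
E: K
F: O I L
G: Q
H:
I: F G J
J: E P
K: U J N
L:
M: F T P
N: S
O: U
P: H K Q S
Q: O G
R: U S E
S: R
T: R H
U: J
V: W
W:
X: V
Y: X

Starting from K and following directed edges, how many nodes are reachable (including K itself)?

12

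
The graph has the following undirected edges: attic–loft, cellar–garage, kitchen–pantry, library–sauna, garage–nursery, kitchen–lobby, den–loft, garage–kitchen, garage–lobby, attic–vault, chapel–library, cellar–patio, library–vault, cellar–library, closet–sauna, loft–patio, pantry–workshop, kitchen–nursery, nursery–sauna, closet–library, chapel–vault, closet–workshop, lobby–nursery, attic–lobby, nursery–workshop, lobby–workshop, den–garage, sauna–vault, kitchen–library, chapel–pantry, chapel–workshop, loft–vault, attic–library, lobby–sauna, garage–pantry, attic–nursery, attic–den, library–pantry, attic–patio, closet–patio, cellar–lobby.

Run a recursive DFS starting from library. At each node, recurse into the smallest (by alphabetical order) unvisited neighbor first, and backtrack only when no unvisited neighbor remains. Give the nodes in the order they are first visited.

Visit library
library → attic
attic → den
den → garage
garage → cellar
cellar → lobby
lobby → kitchen
kitchen → nursery
nursery → sauna
sauna → closet
closet → patio
patio → loft
loft → vault
vault → chapel
chapel → pantry
pantry → workshop

library → attic → den → garage → cellar → lobby → kitchen → nursery → sauna → closet → patio → loft → vault → chapel → pantry → workshop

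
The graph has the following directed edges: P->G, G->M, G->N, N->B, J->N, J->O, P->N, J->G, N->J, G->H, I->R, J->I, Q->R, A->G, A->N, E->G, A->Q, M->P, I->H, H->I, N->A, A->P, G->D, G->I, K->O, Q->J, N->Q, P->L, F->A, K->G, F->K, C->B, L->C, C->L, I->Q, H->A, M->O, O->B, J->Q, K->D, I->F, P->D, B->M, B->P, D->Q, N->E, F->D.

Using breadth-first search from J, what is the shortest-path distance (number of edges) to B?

Level 0: J
Level 1: G, I, N, O, Q
Level 2: A, B, D, E, F, H, M, R
Level 3: K, P
Level 4: L
Level 5: C
B first appears at level 2.

2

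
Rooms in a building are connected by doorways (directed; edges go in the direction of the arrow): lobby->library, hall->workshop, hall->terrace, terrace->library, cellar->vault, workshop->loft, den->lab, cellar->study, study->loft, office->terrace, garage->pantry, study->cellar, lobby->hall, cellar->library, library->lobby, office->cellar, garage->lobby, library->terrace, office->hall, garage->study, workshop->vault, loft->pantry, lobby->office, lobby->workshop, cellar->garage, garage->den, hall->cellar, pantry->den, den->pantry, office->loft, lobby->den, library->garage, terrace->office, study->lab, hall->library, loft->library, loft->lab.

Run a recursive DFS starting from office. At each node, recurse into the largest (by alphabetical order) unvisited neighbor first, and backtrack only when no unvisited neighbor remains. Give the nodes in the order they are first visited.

office terrace library lobby workshop vault loft pantry den lab hall cellar study garage

Visit office
office → terrace
terrace → library
library → lobby
lobby → workshop
workshop → vault
workshop → loft
loft → pantry
pantry → den
den → lab
lobby → hall
hall → cellar
cellar → study
cellar → garage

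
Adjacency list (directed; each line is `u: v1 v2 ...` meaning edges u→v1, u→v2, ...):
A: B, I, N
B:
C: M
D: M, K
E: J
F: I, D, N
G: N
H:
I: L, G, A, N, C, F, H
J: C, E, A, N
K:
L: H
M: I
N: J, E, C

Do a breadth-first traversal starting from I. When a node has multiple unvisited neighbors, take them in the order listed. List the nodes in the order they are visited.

I -> L -> G -> A -> N -> C -> F -> H -> B -> J -> E -> M -> D -> K

Visit I; enqueue L, G, A, N, C, F, H → queue [L, G, A, N, C, F, H]
Visit L → queue [G, A, N, C, F, H]
Visit G → queue [A, N, C, F, H]
Visit A; enqueue B → queue [N, C, F, H, B]
Visit N; enqueue J, E → queue [C, F, H, B, J, E]
Visit C; enqueue M → queue [F, H, B, J, E, M]
Visit F; enqueue D → queue [H, B, J, E, M, D]
Visit H → queue [B, J, E, M, D]
Visit B → queue [J, E, M, D]
Visit J → queue [E, M, D]
Visit E → queue [M, D]
Visit M → queue [D]
Visit D; enqueue K → queue [K]
Visit K → queue []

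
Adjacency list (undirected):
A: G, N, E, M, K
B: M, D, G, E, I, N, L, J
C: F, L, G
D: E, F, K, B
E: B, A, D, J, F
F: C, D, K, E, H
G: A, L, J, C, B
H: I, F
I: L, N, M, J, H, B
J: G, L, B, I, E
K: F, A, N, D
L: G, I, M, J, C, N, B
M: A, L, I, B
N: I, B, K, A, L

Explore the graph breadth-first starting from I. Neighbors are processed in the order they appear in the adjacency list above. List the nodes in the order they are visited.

I -> L -> N -> M -> J -> H -> B -> G -> C -> K -> A -> E -> F -> D

Visit I; enqueue L, N, M, J, H, B → queue [L, N, M, J, H, B]
Visit L; enqueue G, C → queue [N, M, J, H, B, G, C]
Visit N; enqueue K, A → queue [M, J, H, B, G, C, K, A]
Visit M → queue [J, H, B, G, C, K, A]
Visit J; enqueue E → queue [H, B, G, C, K, A, E]
Visit H; enqueue F → queue [B, G, C, K, A, E, F]
Visit B; enqueue D → queue [G, C, K, A, E, F, D]
Visit G → queue [C, K, A, E, F, D]
Visit C → queue [K, A, E, F, D]
Visit K → queue [A, E, F, D]
Visit A → queue [E, F, D]
Visit E → queue [F, D]
Visit F → queue [D]
Visit D → queue []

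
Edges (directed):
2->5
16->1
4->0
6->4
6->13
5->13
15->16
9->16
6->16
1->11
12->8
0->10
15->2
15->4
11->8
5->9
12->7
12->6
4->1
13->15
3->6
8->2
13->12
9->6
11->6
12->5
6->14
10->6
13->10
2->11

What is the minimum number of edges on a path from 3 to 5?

Level 0: 3
Level 1: 6
Level 2: 4, 13, 14, 16
Level 3: 0, 1, 10, 12, 15
Level 4: 2, 5, 7, 8, 11
Level 5: 9
5 first appears at level 4.

4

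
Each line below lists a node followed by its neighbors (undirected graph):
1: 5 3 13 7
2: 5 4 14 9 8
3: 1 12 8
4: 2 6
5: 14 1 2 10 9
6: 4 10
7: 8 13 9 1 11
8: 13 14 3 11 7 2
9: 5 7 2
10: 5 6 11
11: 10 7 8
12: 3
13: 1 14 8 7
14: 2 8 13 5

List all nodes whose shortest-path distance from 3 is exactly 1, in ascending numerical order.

1, 8, 12

Level 0: 3
Level 1: 1, 8, 12
Level 2: 2, 5, 7, 11, 13, 14
Level 3: 4, 9, 10
Level 4: 6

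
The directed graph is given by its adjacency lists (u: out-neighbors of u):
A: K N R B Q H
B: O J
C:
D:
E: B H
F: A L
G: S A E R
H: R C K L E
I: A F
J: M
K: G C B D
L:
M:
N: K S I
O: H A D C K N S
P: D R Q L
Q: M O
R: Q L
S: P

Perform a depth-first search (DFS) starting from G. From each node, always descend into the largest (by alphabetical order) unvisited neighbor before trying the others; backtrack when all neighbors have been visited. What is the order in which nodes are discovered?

G → S → P → R → Q → O → N → K → D → C → B → J → M → I → F → L → A → H → E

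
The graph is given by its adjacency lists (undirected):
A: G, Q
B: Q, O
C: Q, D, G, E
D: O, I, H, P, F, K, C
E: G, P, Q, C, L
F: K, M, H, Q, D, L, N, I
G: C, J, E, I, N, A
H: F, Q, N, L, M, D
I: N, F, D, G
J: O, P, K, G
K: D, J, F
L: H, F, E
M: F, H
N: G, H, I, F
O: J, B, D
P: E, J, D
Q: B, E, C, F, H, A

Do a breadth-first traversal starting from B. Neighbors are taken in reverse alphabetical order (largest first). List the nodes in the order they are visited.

B -> Q -> O -> H -> F -> E -> C -> A -> J -> D -> N -> M -> L -> K -> I -> P -> G

Visit B; enqueue Q, O → queue [Q, O]
Visit Q; enqueue H, F, E, C, A → queue [O, H, F, E, C, A]
Visit O; enqueue J, D → queue [H, F, E, C, A, J, D]
Visit H; enqueue N, M, L → queue [F, E, C, A, J, D, N, M, L]
Visit F; enqueue K, I → queue [E, C, A, J, D, N, M, L, K, I]
Visit E; enqueue P, G → queue [C, A, J, D, N, M, L, K, I, P, G]
Visit C → queue [A, J, D, N, M, L, K, I, P, G]
Visit A → queue [J, D, N, M, L, K, I, P, G]
Visit J → queue [D, N, M, L, K, I, P, G]
Visit D → queue [N, M, L, K, I, P, G]
Visit N → queue [M, L, K, I, P, G]
Visit M → queue [L, K, I, P, G]
Visit L → queue [K, I, P, G]
Visit K → queue [I, P, G]
Visit I → queue [P, G]
Visit P → queue [G]
Visit G → queue []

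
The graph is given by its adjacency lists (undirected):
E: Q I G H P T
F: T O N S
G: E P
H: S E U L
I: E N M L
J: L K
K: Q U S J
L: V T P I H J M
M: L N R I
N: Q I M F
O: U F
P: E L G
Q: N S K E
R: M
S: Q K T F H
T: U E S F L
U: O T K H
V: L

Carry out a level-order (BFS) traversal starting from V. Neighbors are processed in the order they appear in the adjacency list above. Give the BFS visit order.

Visit V; enqueue L → queue [L]
Visit L; enqueue T, P, I, H, J, M → queue [T, P, I, H, J, M]
Visit T; enqueue U, E, S, F → queue [P, I, H, J, M, U, E, S, F]
Visit P; enqueue G → queue [I, H, J, M, U, E, S, F, G]
Visit I; enqueue N → queue [H, J, M, U, E, S, F, G, N]
Visit H → queue [J, M, U, E, S, F, G, N]
Visit J; enqueue K → queue [M, U, E, S, F, G, N, K]
Visit M; enqueue R → queue [U, E, S, F, G, N, K, R]
Visit U; enqueue O → queue [E, S, F, G, N, K, R, O]
Visit E; enqueue Q → queue [S, F, G, N, K, R, O, Q]
Visit S → queue [F, G, N, K, R, O, Q]
Visit F → queue [G, N, K, R, O, Q]
Visit G → queue [N, K, R, O, Q]
Visit N → queue [K, R, O, Q]
Visit K → queue [R, O, Q]
Visit R → queue [O, Q]
Visit O → queue [Q]
Visit Q → queue []

V, L, T, P, I, H, J, M, U, E, S, F, G, N, K, R, O, Q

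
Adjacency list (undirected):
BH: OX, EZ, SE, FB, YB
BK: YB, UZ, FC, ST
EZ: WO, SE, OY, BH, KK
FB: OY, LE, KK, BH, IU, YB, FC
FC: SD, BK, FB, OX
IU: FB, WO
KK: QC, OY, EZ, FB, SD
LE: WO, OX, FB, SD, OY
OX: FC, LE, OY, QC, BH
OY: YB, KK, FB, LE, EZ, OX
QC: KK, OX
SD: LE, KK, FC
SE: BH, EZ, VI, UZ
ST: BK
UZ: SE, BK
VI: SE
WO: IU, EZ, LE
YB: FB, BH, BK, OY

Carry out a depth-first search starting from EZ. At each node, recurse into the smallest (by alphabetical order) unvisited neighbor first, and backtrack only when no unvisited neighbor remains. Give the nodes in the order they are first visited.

EZ → BH → FB → FC → BK → ST → UZ → SE → VI → YB → OY → KK → QC → OX → LE → SD → WO → IU

Visit EZ
EZ → BH
BH → FB
FB → FC
FC → BK
BK → ST
BK → UZ
UZ → SE
SE → VI
BK → YB
YB → OY
OY → KK
KK → QC
QC → OX
OX → LE
LE → SD
LE → WO
WO → IU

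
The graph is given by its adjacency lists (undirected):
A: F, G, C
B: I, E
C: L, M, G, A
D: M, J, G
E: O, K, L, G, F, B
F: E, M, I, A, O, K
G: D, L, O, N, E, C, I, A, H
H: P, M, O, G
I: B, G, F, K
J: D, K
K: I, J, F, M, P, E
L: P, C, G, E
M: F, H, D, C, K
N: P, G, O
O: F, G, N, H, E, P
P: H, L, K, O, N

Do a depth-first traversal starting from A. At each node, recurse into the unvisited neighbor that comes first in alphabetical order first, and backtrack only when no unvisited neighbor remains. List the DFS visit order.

Visit A
A → C
C → G
G → D
D → J
J → K
K → E
E → B
B → I
I → F
F → M
M → H
H → O
O → N
N → P
P → L

A → C → G → D → J → K → E → B → I → F → M → H → O → N → P → L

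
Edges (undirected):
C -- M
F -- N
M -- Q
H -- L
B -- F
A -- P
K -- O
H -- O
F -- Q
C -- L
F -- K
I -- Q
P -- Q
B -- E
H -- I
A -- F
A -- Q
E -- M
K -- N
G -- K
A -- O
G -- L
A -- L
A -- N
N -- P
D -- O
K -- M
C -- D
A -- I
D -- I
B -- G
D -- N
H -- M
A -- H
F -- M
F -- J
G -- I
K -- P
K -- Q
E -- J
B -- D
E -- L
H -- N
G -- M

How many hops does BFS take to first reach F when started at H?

Level 0: H
Level 1: A, I, L, M, N, O
Level 2: C, D, E, F, G, K, P, Q
Level 3: B, J
F first appears at level 2.

2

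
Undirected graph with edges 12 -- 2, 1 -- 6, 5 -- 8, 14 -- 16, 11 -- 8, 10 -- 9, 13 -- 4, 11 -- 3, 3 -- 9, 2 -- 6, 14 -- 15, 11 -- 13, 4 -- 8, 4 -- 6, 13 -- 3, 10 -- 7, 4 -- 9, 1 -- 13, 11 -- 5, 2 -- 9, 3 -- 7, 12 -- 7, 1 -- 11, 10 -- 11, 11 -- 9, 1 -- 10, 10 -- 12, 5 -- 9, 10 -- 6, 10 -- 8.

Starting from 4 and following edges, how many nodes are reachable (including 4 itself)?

BFS from 4 visits: 4, 6, 8, 9, 13, 1, 2, 10, 5, 11, 3, 12, 7
Reachable nodes: 13 of 16 total.

13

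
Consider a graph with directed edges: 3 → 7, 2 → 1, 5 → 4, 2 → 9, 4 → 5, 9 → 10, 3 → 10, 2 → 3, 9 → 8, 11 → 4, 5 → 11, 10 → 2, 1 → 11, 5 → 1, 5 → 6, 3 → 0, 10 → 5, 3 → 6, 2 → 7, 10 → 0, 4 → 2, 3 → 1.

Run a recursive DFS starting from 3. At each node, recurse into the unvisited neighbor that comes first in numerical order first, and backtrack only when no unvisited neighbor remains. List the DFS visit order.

Visit 3
3 → 0
3 → 1
1 → 11
11 → 4
4 → 2
2 → 7
2 → 9
9 → 8
9 → 10
10 → 5
5 → 6

3 → 0 → 1 → 11 → 4 → 2 → 7 → 9 → 8 → 10 → 5 → 6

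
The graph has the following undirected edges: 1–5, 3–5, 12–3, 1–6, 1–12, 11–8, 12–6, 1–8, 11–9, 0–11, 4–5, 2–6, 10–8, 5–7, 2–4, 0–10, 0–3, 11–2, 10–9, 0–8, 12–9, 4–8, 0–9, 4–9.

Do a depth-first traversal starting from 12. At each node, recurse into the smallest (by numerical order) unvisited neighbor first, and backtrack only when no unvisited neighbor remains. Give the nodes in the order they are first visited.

Visit 12
12 → 1
1 → 5
5 → 3
3 → 0
0 → 8
8 → 4
4 → 2
2 → 6
2 → 11
11 → 9
9 → 10
5 → 7

12, 1, 5, 3, 0, 8, 4, 2, 6, 11, 9, 10, 7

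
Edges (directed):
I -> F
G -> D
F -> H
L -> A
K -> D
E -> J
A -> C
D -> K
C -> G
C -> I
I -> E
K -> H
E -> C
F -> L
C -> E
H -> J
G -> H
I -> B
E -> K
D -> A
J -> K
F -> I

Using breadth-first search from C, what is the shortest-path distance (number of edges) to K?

2

Level 0: C
Level 1: E, G, I
Level 2: B, D, F, H, J, K
Level 3: A, L
K first appears at level 2.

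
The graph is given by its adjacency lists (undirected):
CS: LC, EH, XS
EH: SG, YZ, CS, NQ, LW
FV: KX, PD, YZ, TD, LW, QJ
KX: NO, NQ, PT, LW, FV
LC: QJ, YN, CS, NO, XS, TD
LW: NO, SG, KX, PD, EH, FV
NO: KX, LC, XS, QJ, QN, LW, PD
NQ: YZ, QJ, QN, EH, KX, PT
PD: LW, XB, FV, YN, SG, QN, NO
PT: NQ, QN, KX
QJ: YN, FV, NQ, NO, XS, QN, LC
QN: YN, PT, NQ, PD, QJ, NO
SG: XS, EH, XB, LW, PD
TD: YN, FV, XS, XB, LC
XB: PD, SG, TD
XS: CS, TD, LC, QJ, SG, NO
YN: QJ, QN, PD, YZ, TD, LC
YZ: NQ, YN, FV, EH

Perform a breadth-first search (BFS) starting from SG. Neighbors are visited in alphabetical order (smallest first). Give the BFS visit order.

SG, EH, LW, PD, XB, XS, CS, NQ, YZ, FV, KX, NO, QN, YN, TD, LC, QJ, PT

Visit SG; enqueue EH, LW, PD, XB, XS → queue [EH, LW, PD, XB, XS]
Visit EH; enqueue CS, NQ, YZ → queue [LW, PD, XB, XS, CS, NQ, YZ]
Visit LW; enqueue FV, KX, NO → queue [PD, XB, XS, CS, NQ, YZ, FV, KX, NO]
Visit PD; enqueue QN, YN → queue [XB, XS, CS, NQ, YZ, FV, KX, NO, QN, YN]
Visit XB; enqueue TD → queue [XS, CS, NQ, YZ, FV, KX, NO, QN, YN, TD]
Visit XS; enqueue LC, QJ → queue [CS, NQ, YZ, FV, KX, NO, QN, YN, TD, LC, QJ]
Visit CS → queue [NQ, YZ, FV, KX, NO, QN, YN, TD, LC, QJ]
Visit NQ; enqueue PT → queue [YZ, FV, KX, NO, QN, YN, TD, LC, QJ, PT]
Visit YZ → queue [FV, KX, NO, QN, YN, TD, LC, QJ, PT]
Visit FV → queue [KX, NO, QN, YN, TD, LC, QJ, PT]
Visit KX → queue [NO, QN, YN, TD, LC, QJ, PT]
Visit NO → queue [QN, YN, TD, LC, QJ, PT]
Visit QN → queue [YN, TD, LC, QJ, PT]
Visit YN → queue [TD, LC, QJ, PT]
Visit TD → queue [LC, QJ, PT]
Visit LC → queue [QJ, PT]
Visit QJ → queue [PT]
Visit PT → queue []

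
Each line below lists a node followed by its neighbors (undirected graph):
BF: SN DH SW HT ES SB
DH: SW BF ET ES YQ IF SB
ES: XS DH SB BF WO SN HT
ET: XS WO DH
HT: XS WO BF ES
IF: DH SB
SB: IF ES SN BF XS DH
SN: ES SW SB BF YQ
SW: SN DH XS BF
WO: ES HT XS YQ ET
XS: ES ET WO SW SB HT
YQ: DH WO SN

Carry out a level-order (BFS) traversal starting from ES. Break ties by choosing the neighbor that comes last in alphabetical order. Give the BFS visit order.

Visit ES; enqueue XS, WO, SN, SB, HT, DH, BF → queue [XS, WO, SN, SB, HT, DH, BF]
Visit XS; enqueue SW, ET → queue [WO, SN, SB, HT, DH, BF, SW, ET]
Visit WO; enqueue YQ → queue [SN, SB, HT, DH, BF, SW, ET, YQ]
Visit SN → queue [SB, HT, DH, BF, SW, ET, YQ]
Visit SB; enqueue IF → queue [HT, DH, BF, SW, ET, YQ, IF]
Visit HT → queue [DH, BF, SW, ET, YQ, IF]
Visit DH → queue [BF, SW, ET, YQ, IF]
Visit BF → queue [SW, ET, YQ, IF]
Visit SW → queue [ET, YQ, IF]
Visit ET → queue [YQ, IF]
Visit YQ → queue [IF]
Visit IF → queue []

ES, XS, WO, SN, SB, HT, DH, BF, SW, ET, YQ, IF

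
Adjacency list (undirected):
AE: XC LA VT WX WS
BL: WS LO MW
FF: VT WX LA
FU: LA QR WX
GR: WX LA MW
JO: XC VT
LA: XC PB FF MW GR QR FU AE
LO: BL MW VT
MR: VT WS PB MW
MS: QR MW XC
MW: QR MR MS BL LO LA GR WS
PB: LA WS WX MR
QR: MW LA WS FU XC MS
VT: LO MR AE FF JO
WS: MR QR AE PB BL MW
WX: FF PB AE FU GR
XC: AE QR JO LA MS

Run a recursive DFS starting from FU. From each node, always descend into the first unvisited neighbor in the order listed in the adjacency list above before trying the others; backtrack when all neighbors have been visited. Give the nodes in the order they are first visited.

FU LA XC AE VT LO BL WS MR PB WX FF GR MW QR MS JO

Visit FU
FU → LA
LA → XC
XC → AE
AE → VT
VT → LO
LO → BL
BL → WS
WS → MR
MR → PB
PB → WX
WX → FF
WX → GR
GR → MW
MW → QR
QR → MS
VT → JO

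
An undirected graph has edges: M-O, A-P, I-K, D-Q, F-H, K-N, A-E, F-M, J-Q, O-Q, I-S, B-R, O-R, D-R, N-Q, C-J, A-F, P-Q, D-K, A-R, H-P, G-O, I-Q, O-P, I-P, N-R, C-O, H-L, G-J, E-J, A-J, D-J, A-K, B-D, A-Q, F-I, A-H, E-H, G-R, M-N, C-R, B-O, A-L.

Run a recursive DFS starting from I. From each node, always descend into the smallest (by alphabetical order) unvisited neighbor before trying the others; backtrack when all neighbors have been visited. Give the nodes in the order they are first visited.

Visit I
I → F
F → A
A → E
E → H
H → L
H → P
P → O
O → B
B → D
D → J
J → C
C → R
R → G
R → N
N → K
N → M
N → Q
I → S

I, F, A, E, H, L, P, O, B, D, J, C, R, G, N, K, M, Q, S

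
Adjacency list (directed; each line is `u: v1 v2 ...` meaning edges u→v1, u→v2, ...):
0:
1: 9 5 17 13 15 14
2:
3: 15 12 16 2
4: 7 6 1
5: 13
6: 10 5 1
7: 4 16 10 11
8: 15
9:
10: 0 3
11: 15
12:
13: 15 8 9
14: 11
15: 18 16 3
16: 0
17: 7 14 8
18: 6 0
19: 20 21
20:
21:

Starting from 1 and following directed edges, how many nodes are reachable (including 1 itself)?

19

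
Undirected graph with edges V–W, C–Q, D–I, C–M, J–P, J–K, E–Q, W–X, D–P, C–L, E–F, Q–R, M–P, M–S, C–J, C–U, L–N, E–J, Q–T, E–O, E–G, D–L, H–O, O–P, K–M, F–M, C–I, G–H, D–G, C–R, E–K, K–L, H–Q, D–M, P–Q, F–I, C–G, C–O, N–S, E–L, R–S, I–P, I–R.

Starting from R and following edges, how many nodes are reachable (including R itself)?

19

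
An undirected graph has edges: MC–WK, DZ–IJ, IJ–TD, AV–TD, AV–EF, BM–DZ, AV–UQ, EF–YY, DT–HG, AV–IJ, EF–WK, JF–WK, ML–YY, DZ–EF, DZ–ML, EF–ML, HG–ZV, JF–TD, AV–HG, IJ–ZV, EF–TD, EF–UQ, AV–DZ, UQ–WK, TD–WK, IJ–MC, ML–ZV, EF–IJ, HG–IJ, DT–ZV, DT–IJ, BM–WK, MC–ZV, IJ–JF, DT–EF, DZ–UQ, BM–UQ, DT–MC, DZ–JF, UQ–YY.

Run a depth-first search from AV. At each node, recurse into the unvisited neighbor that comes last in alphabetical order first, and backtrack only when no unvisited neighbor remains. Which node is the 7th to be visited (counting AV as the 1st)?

WK

Visit AV
AV → UQ
UQ → YY
YY → ML
ML → ZV
ZV → MC
MC → WK
WK → TD
TD → JF
JF → IJ
IJ → HG
HG → DT
DT → EF
EF → DZ
DZ → BM

Visit order: AV, UQ, YY, ML, ZV, MC, WK, TD, JF, IJ, HG, DT, EF, DZ, BM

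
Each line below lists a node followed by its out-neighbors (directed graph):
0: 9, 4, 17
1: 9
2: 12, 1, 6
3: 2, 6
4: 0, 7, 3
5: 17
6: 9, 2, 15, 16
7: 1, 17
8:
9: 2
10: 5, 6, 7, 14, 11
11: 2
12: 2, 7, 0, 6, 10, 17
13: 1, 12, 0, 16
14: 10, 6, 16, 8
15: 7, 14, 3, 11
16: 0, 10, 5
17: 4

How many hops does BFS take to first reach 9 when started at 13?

2

Level 0: 13
Level 1: 0, 1, 12, 16
Level 2: 2, 4, 5, 6, 7, 9, 10, 17
Level 3: 3, 11, 14, 15
Level 4: 8
9 first appears at level 2.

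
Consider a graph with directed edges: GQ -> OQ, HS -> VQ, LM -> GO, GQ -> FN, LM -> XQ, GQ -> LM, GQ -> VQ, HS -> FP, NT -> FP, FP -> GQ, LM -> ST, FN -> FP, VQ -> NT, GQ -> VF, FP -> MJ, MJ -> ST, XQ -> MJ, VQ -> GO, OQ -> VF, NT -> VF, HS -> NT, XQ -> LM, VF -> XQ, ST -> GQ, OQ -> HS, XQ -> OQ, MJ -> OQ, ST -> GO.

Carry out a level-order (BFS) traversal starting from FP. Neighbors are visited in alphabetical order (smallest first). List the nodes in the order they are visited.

Visit FP; enqueue GQ, MJ → queue [GQ, MJ]
Visit GQ; enqueue FN, LM, OQ, VF, VQ → queue [MJ, FN, LM, OQ, VF, VQ]
Visit MJ; enqueue ST → queue [FN, LM, OQ, VF, VQ, ST]
Visit FN → queue [LM, OQ, VF, VQ, ST]
Visit LM; enqueue GO, XQ → queue [OQ, VF, VQ, ST, GO, XQ]
Visit OQ; enqueue HS → queue [VF, VQ, ST, GO, XQ, HS]
Visit VF → queue [VQ, ST, GO, XQ, HS]
Visit VQ; enqueue NT → queue [ST, GO, XQ, HS, NT]
Visit ST → queue [GO, XQ, HS, NT]
Visit GO → queue [XQ, HS, NT]
Visit XQ → queue [HS, NT]
Visit HS → queue [NT]
Visit NT → queue []

FP -> GQ -> MJ -> FN -> LM -> OQ -> VF -> VQ -> ST -> GO -> XQ -> HS -> NT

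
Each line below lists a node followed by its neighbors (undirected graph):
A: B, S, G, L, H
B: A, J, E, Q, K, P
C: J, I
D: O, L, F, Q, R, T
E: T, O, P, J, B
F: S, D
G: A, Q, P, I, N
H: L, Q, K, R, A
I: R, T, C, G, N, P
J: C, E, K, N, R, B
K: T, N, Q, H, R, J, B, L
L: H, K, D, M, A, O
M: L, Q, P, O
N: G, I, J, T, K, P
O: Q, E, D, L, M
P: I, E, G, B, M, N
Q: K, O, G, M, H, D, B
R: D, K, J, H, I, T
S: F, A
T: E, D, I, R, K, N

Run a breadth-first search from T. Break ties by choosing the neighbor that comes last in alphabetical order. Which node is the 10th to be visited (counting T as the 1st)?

P

Visit T; enqueue R, N, K, I, E, D → queue [R, N, K, I, E, D]
Visit R; enqueue J, H → queue [N, K, I, E, D, J, H]
Visit N; enqueue P, G → queue [K, I, E, D, J, H, P, G]
Visit K; enqueue Q, L, B → queue [I, E, D, J, H, P, G, Q, L, B]
Visit I; enqueue C → queue [E, D, J, H, P, G, Q, L, B, C]
Visit E; enqueue O → queue [D, J, H, P, G, Q, L, B, C, O]
Visit D; enqueue F → queue [J, H, P, G, Q, L, B, C, O, F]
Visit J → queue [H, P, G, Q, L, B, C, O, F]
Visit H; enqueue A → queue [P, G, Q, L, B, C, O, F, A]
Visit P; enqueue M → queue [G, Q, L, B, C, O, F, A, M]
Visit G → queue [Q, L, B, C, O, F, A, M]
Visit Q → queue [L, B, C, O, F, A, M]
Visit L → queue [B, C, O, F, A, M]
Visit B → queue [C, O, F, A, M]
Visit C → queue [O, F, A, M]
Visit O → queue [F, A, M]
Visit F; enqueue S → queue [A, M, S]
Visit A → queue [M, S]
Visit M → queue [S]
Visit S → queue []

Visit order: T, R, N, K, I, E, D, J, H, P, G, Q, L, B, C, O, F, A, M, S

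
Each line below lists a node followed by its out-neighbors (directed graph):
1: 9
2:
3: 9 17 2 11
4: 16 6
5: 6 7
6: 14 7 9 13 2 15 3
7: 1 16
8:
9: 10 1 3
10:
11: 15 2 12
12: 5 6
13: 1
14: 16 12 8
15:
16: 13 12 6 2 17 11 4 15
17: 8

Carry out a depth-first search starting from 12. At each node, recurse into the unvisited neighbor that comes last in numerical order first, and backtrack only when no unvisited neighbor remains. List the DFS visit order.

Visit 12
12 → 6
6 → 15
6 → 14
14 → 16
16 → 17
17 → 8
16 → 13
13 → 1
1 → 9
9 → 10
9 → 3
3 → 11
11 → 2
16 → 4
6 → 7
12 → 5

12, 6, 15, 14, 16, 17, 8, 13, 1, 9, 10, 3, 11, 2, 4, 7, 5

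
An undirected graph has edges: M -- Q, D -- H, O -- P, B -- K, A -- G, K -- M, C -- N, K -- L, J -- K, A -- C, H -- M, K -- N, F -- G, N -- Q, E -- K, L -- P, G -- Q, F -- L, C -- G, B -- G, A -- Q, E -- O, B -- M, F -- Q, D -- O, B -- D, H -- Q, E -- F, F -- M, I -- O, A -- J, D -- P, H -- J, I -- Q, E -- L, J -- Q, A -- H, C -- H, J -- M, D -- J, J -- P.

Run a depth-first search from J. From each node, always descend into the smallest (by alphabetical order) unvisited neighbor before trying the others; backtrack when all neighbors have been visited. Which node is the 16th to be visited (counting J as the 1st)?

Q

Visit J
J → A
A → C
C → G
G → B
B → D
D → H
H → M
M → F
F → E
E → K
K → L
L → P
P → O
O → I
I → Q
Q → N

Visit order: J, A, C, G, B, D, H, M, F, E, K, L, P, O, I, Q, N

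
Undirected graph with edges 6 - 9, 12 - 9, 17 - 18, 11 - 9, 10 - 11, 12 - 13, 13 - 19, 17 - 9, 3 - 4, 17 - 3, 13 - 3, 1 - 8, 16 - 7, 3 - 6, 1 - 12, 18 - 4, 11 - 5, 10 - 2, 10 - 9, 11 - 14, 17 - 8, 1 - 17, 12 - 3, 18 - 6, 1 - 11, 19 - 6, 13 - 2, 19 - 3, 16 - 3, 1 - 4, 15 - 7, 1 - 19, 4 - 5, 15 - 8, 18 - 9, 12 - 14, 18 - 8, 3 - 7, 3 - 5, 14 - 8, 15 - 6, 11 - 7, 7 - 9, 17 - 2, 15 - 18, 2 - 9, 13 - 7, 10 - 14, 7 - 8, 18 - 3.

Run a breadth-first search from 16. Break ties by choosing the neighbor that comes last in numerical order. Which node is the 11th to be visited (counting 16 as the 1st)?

17

Visit 16; enqueue 7, 3 → queue [7, 3]
Visit 7; enqueue 15, 13, 11, 9, 8 → queue [3, 15, 13, 11, 9, 8]
Visit 3; enqueue 19, 18, 17, 12, 6, 5, 4 → queue [15, 13, 11, 9, 8, 19, 18, 17, 12, 6, 5, 4]
Visit 15 → queue [13, 11, 9, 8, 19, 18, 17, 12, 6, 5, 4]
Visit 13; enqueue 2 → queue [11, 9, 8, 19, 18, 17, 12, 6, 5, 4, 2]
Visit 11; enqueue 14, 10, 1 → queue [9, 8, 19, 18, 17, 12, 6, 5, 4, 2, 14, 10, 1]
Visit 9 → queue [8, 19, 18, 17, 12, 6, 5, 4, 2, 14, 10, 1]
Visit 8 → queue [19, 18, 17, 12, 6, 5, 4, 2, 14, 10, 1]
Visit 19 → queue [18, 17, 12, 6, 5, 4, 2, 14, 10, 1]
Visit 18 → queue [17, 12, 6, 5, 4, 2, 14, 10, 1]
Visit 17 → queue [12, 6, 5, 4, 2, 14, 10, 1]
Visit 12 → queue [6, 5, 4, 2, 14, 10, 1]
Visit 6 → queue [5, 4, 2, 14, 10, 1]
Visit 5 → queue [4, 2, 14, 10, 1]
Visit 4 → queue [2, 14, 10, 1]
Visit 2 → queue [14, 10, 1]
Visit 14 → queue [10, 1]
Visit 10 → queue [1]
Visit 1 → queue []

Visit order: 16, 7, 3, 15, 13, 11, 9, 8, 19, 18, 17, 12, 6, 5, 4, 2, 14, 10, 1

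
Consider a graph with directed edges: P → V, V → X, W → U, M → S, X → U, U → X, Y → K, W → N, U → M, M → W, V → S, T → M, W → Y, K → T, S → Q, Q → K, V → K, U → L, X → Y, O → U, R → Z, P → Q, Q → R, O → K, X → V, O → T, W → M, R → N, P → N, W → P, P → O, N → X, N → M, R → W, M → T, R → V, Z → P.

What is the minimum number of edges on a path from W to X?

2

Level 0: W
Level 1: M, N, P, U, Y
Level 2: K, L, O, Q, S, T, V, X
Level 3: R
Level 4: Z
X first appears at level 2.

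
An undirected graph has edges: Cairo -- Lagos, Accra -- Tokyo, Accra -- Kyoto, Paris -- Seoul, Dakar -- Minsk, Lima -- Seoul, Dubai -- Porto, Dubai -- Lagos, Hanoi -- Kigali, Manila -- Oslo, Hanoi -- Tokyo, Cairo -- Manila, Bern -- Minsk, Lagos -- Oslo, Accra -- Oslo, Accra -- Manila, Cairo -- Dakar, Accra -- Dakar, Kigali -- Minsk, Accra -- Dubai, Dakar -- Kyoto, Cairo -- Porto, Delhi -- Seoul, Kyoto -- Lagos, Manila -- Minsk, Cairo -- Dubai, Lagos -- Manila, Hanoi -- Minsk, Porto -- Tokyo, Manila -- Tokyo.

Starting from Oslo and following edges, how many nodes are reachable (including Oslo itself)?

BFS from Oslo visits: Oslo, Accra, Lagos, Manila, Dakar, Dubai, Kyoto, Tokyo, Cairo, Minsk, Porto, Hanoi, Bern, Kigali
Reachable nodes: 14 of 18 total.

14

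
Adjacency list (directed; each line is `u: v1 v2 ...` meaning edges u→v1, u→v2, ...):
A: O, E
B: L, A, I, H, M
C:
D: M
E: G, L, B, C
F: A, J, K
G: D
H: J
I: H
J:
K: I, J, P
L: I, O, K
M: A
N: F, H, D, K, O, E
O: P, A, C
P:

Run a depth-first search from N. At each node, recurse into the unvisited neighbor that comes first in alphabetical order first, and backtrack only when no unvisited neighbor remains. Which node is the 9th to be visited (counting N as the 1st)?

I

Visit N
N → D
D → M
M → A
A → E
E → B
B → H
H → J
B → I
B → L
L → K
K → P
L → O
O → C
E → G
N → F

Visit order: N, D, M, A, E, B, H, J, I, L, K, P, O, C, G, F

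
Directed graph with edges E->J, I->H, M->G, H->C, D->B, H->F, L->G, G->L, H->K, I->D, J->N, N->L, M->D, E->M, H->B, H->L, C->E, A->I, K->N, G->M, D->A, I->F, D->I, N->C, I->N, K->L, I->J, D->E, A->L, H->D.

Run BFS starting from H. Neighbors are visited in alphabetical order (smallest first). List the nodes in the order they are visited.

H B C D F K L E A I N G J M

Visit H; enqueue B, C, D, F, K, L → queue [B, C, D, F, K, L]
Visit B → queue [C, D, F, K, L]
Visit C; enqueue E → queue [D, F, K, L, E]
Visit D; enqueue A, I → queue [F, K, L, E, A, I]
Visit F → queue [K, L, E, A, I]
Visit K; enqueue N → queue [L, E, A, I, N]
Visit L; enqueue G → queue [E, A, I, N, G]
Visit E; enqueue J, M → queue [A, I, N, G, J, M]
Visit A → queue [I, N, G, J, M]
Visit I → queue [N, G, J, M]
Visit N → queue [G, J, M]
Visit G → queue [J, M]
Visit J → queue [M]
Visit M → queue []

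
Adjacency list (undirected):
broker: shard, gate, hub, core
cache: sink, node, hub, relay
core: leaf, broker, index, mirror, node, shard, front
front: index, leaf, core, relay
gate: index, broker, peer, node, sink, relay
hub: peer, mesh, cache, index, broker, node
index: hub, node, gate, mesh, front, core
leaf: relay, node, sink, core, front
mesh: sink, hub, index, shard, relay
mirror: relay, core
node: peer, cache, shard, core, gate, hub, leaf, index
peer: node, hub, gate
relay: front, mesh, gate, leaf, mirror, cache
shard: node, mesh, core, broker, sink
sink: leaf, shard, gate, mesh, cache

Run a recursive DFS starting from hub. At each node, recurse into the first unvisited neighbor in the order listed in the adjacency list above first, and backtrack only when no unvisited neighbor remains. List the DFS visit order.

Visit hub
hub → peer
peer → node
node → cache
cache → sink
sink → leaf
leaf → relay
relay → front
front → index
index → gate
gate → broker
broker → shard
shard → mesh
shard → core
core → mirror

hub, peer, node, cache, sink, leaf, relay, front, index, gate, broker, shard, mesh, core, mirror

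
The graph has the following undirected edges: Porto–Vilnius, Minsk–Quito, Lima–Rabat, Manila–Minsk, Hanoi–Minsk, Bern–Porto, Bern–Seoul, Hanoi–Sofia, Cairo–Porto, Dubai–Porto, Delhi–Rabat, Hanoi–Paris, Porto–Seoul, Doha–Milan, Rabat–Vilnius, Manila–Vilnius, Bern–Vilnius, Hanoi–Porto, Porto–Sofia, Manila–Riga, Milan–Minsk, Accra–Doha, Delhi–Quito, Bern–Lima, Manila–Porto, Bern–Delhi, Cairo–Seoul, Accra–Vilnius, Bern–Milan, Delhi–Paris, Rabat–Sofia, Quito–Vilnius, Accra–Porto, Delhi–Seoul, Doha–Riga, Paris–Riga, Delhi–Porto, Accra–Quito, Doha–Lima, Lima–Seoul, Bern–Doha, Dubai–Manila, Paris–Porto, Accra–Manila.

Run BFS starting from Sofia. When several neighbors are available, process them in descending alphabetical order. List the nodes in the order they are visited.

Sofia Rabat Porto Hanoi Vilnius Lima Delhi Seoul Paris Manila Dubai Cairo Bern Accra Minsk Quito Doha Riga Milan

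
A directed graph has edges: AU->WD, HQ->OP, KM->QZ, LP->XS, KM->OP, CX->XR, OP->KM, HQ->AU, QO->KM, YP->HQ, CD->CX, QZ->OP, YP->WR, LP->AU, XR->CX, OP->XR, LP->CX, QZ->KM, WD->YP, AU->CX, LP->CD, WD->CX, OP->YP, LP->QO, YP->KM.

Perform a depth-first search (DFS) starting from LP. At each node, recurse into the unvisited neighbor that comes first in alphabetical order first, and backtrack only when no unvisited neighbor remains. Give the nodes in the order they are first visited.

Visit LP
LP → AU
AU → CX
CX → XR
AU → WD
WD → YP
YP → HQ
HQ → OP
OP → KM
KM → QZ
YP → WR
LP → CD
LP → QO
LP → XS

LP, AU, CX, XR, WD, YP, HQ, OP, KM, QZ, WR, CD, QO, XS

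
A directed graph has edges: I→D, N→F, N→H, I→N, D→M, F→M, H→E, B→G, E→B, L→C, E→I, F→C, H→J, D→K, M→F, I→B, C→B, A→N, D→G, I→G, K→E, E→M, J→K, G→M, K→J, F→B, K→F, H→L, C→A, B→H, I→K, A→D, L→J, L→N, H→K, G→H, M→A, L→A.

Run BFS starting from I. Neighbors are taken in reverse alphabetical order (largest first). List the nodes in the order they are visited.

I N K G D B H F J E M L C A

Visit I; enqueue N, K, G, D, B → queue [N, K, G, D, B]
Visit N; enqueue H, F → queue [K, G, D, B, H, F]
Visit K; enqueue J, E → queue [G, D, B, H, F, J, E]
Visit G; enqueue M → queue [D, B, H, F, J, E, M]
Visit D → queue [B, H, F, J, E, M]
Visit B → queue [H, F, J, E, M]
Visit H; enqueue L → queue [F, J, E, M, L]
Visit F; enqueue C → queue [J, E, M, L, C]
Visit J → queue [E, M, L, C]
Visit E → queue [M, L, C]
Visit M; enqueue A → queue [L, C, A]
Visit L → queue [C, A]
Visit C → queue [A]
Visit A → queue []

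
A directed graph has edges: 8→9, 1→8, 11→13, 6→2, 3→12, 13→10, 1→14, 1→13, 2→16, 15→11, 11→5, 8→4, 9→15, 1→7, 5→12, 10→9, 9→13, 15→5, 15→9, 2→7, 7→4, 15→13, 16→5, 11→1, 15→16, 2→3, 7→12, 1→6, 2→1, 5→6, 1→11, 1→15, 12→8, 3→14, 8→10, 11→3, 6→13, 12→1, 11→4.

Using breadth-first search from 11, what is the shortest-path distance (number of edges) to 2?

Level 0: 11
Level 1: 1, 3, 4, 5, 13
Level 2: 6, 7, 8, 10, 12, 14, 15
Level 3: 2, 9, 16
2 first appears at level 3.

3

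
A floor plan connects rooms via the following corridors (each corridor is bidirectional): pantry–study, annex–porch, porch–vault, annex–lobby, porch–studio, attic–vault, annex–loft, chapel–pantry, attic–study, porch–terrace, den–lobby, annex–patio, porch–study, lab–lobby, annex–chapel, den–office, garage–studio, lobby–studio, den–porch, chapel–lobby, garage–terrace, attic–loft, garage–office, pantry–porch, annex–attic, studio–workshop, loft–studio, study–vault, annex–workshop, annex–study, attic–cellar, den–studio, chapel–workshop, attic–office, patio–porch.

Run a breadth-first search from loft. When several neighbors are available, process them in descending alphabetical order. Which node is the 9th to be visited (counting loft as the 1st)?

den

Visit loft; enqueue studio, attic, annex → queue [studio, attic, annex]
Visit studio; enqueue workshop, porch, lobby, garage, den → queue [attic, annex, workshop, porch, lobby, garage, den]
Visit attic; enqueue vault, study, office, cellar → queue [annex, workshop, porch, lobby, garage, den, vault, study, office, cellar]
Visit annex; enqueue patio, chapel → queue [workshop, porch, lobby, garage, den, vault, study, office, cellar, patio, chapel]
Visit workshop → queue [porch, lobby, garage, den, vault, study, office, cellar, patio, chapel]
Visit porch; enqueue terrace, pantry → queue [lobby, garage, den, vault, study, office, cellar, patio, chapel, terrace, pantry]
Visit lobby; enqueue lab → queue [garage, den, vault, study, office, cellar, patio, chapel, terrace, pantry, lab]
Visit garage → queue [den, vault, study, office, cellar, patio, chapel, terrace, pantry, lab]
Visit den → queue [vault, study, office, cellar, patio, chapel, terrace, pantry, lab]
Visit vault → queue [study, office, cellar, patio, chapel, terrace, pantry, lab]
Visit study → queue [office, cellar, patio, chapel, terrace, pantry, lab]
Visit office → queue [cellar, patio, chapel, terrace, pantry, lab]
Visit cellar → queue [patio, chapel, terrace, pantry, lab]
Visit patio → queue [chapel, terrace, pantry, lab]
Visit chapel → queue [terrace, pantry, lab]
Visit terrace → queue [pantry, lab]
Visit pantry → queue [lab]
Visit lab → queue []

Visit order: loft, studio, attic, annex, workshop, porch, lobby, garage, den, vault, study, office, cellar, patio, chapel, terrace, pantry, lab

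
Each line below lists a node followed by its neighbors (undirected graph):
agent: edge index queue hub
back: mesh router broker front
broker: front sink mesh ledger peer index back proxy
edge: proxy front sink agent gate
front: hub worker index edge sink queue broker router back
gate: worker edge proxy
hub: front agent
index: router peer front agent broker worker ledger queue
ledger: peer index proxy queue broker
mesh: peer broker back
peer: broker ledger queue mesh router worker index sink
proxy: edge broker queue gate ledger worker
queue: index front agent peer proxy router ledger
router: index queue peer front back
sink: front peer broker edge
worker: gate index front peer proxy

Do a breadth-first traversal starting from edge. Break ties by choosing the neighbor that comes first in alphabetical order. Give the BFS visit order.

Visit edge; enqueue agent, front, gate, proxy, sink → queue [agent, front, gate, proxy, sink]
Visit agent; enqueue hub, index, queue → queue [front, gate, proxy, sink, hub, index, queue]
Visit front; enqueue back, broker, router, worker → queue [gate, proxy, sink, hub, index, queue, back, broker, router, worker]
Visit gate → queue [proxy, sink, hub, index, queue, back, broker, router, worker]
Visit proxy; enqueue ledger → queue [sink, hub, index, queue, back, broker, router, worker, ledger]
Visit sink; enqueue peer → queue [hub, index, queue, back, broker, router, worker, ledger, peer]
Visit hub → queue [index, queue, back, broker, router, worker, ledger, peer]
Visit index → queue [queue, back, broker, router, worker, ledger, peer]
Visit queue → queue [back, broker, router, worker, ledger, peer]
Visit back; enqueue mesh → queue [broker, router, worker, ledger, peer, mesh]
Visit broker → queue [router, worker, ledger, peer, mesh]
Visit router → queue [worker, ledger, peer, mesh]
Visit worker → queue [ledger, peer, mesh]
Visit ledger → queue [peer, mesh]
Visit peer → queue [mesh]
Visit mesh → queue []

edge, agent, front, gate, proxy, sink, hub, index, queue, back, broker, router, worker, ledger, peer, mesh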